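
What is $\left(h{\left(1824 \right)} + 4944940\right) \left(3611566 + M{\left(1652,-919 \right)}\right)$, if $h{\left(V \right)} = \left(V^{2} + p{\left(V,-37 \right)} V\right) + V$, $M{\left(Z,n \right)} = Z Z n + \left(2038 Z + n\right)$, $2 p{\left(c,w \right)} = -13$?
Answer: $-20663543218064252$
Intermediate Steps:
$p{\left(c,w \right)} = - \frac{13}{2}$ ($p{\left(c,w \right)} = \frac{1}{2} \left(-13\right) = - \frac{13}{2}$)
$M{\left(Z,n \right)} = n + 2038 Z + n Z^{2}$ ($M{\left(Z,n \right)} = Z^{2} n + \left(n + 2038 Z\right) = n Z^{2} + \left(n + 2038 Z\right) = n + 2038 Z + n Z^{2}$)
$h{\left(V \right)} = V^{2} - \frac{11 V}{2}$ ($h{\left(V \right)} = \left(V^{2} - \frac{13 V}{2}\right) + V = V^{2} - \frac{11 V}{2}$)
$\left(h{\left(1824 \right)} + 4944940\right) \left(3611566 + M{\left(1652,-919 \right)}\right) = \left(\frac{1}{2} \cdot 1824 \left(-11 + 2 \cdot 1824\right) + 4944940\right) \left(3611566 - \left(-3365857 + 2508046576\right)\right) = \left(\frac{1}{2} \cdot 1824 \left(-11 + 3648\right) + 4944940\right) \left(3611566 - 2504680719\right) = \left(\frac{1}{2} \cdot 1824 \cdot 3637 + 4944940\right) \left(3611566 - 2504680719\right) = \left(3316944 + 4944940\right) \left(3611566 - 2504680719\right) = 8261884 \left(-2501069153\right) = -20663543218064252$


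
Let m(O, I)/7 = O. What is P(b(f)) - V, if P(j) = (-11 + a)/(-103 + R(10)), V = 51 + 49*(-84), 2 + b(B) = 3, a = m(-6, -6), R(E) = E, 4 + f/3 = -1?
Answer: 378098/93 ≈ 4065.6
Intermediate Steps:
m(O, I) = 7*O
f = -15 (f = -12 + 3*(-1) = -12 - 3 = -15)
a = -42 (a = 7*(-6) = -42)
b(B) = 1 (b(B) = -2 + 3 = 1)
V = -4065 (V = 51 - 4116 = -4065)
P(j) = 53/93 (P(j) = (-11 - 42)/(-103 + 10) = -53/(-93) = -53*(-1/93) = 53/93)
P(b(f)) - V = 53/93 - 1*(-4065) = 53/93 + 4065 = 378098/93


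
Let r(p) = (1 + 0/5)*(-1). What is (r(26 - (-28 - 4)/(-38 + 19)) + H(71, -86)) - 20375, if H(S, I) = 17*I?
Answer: -21838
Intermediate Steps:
r(p) = -1 (r(p) = (1 + 0*(⅕))*(-1) = (1 + 0)*(-1) = 1*(-1) = -1)
(r(26 - (-28 - 4)/(-38 + 19)) + H(71, -86)) - 20375 = (-1 + 17*(-86)) - 20375 = (-1 - 1462) - 20375 = -1463 - 20375 = -21838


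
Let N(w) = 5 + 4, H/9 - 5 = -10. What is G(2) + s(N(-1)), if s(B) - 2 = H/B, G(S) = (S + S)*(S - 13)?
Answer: -47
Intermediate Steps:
H = -45 (H = 45 + 9*(-10) = 45 - 90 = -45)
G(S) = 2*S*(-13 + S) (G(S) = (2*S)*(-13 + S) = 2*S*(-13 + S))
N(w) = 9
s(B) = 2 - 45/B
G(2) + s(N(-1)) = 2*2*(-13 + 2) + (2 - 45/9) = 2*2*(-11) + (2 - 45*⅑) = -44 + (2 - 5) = -44 - 3 = -47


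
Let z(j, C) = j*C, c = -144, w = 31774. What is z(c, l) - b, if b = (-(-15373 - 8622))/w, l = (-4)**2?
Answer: -73231291/31774 ≈ -2304.8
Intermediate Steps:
l = 16
z(j, C) = C*j
b = 23995/31774 (b = -(-15373 - 8622)/31774 = -1*(-23995)*(1/31774) = 23995*(1/31774) = 23995/31774 ≈ 0.75518)
z(c, l) - b = 16*(-144) - 1*23995/31774 = -2304 - 23995/31774 = -73231291/31774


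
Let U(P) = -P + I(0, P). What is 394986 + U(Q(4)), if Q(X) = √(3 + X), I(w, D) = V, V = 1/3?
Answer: 1184959/3 - √7 ≈ 3.9498e+5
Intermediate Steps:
V = ⅓ ≈ 0.33333
I(w, D) = ⅓
U(P) = ⅓ - P (U(P) = -P + ⅓ = ⅓ - P)
394986 + U(Q(4)) = 394986 + (⅓ - √(3 + 4)) = 394986 + (⅓ - √7) = 1184959/3 - √7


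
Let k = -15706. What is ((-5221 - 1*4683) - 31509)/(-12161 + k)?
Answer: 41413/27867 ≈ 1.4861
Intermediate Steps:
((-5221 - 1*4683) - 31509)/(-12161 + k) = ((-5221 - 1*4683) - 31509)/(-12161 - 15706) = ((-5221 - 4683) - 31509)/(-27867) = (-9904 - 31509)*(-1/27867) = -41413*(-1/27867) = 41413/27867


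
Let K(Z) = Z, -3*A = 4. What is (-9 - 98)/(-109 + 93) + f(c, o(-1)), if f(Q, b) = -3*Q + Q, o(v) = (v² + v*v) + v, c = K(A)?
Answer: 449/48 ≈ 9.3542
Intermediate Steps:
A = -4/3 (A = -⅓*4 = -4/3 ≈ -1.3333)
c = -4/3 ≈ -1.3333
o(v) = v + 2*v² (o(v) = (v² + v²) + v = 2*v² + v = v + 2*v²)
f(Q, b) = -2*Q
(-9 - 98)/(-109 + 93) + f(c, o(-1)) = (-9 - 98)/(-109 + 93) - 2*(-4/3) = -107/(-16) + 8/3 = -107*(-1/16) + 8/3 = 107/16 + 8/3 = 449/48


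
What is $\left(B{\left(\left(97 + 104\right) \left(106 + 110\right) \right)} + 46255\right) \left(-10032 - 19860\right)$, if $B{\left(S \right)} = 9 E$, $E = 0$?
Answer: $-1382654460$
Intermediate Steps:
$B{\left(S \right)} = 0$ ($B{\left(S \right)} = 9 \cdot 0 = 0$)
$\left(B{\left(\left(97 + 104\right) \left(106 + 110\right) \right)} + 46255\right) \left(-10032 - 19860\right) = \left(0 + 46255\right) \left(-10032 - 19860\right) = 46255 \left(-10032 - 19860\right) = 46255 \left(-29892\right) = -1382654460$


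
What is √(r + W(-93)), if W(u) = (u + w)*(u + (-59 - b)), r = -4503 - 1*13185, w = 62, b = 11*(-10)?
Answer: I*√16386 ≈ 128.01*I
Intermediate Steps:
b = -110
r = -17688 (r = -4503 - 13185 = -17688)
W(u) = (51 + u)*(62 + u) (W(u) = (u + 62)*(u + (-59 - 1*(-110))) = (62 + u)*(u + (-59 + 110)) = (62 + u)*(u + 51) = (62 + u)*(51 + u) = (51 + u)*(62 + u))
√(r + W(-93)) = √(-17688 + (3162 + (-93)² + 113*(-93))) = √(-17688 + (3162 + 8649 - 10509)) = √(-17688 + 1302) = √(-16386) = I*√16386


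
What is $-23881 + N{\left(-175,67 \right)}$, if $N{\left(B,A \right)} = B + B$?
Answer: $-24231$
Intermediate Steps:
$N{\left(B,A \right)} = 2 B$
$-23881 + N{\left(-175,67 \right)} = -23881 + 2 \left(-175\right) = -23881 - 350 = -24231$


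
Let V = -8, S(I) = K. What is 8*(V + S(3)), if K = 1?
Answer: -56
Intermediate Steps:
S(I) = 1
8*(V + S(3)) = 8*(-8 + 1) = 8*(-7) = -56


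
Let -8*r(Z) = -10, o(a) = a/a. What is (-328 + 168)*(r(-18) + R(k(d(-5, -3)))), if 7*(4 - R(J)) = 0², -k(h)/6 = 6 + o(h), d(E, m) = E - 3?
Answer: -840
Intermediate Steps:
o(a) = 1
d(E, m) = -3 + E
k(h) = -42 (k(h) = -6*(6 + 1) = -6*7 = -42)
R(J) = 4 (R(J) = 4 - ⅐*0² = 4 - ⅐*0 = 4 + 0 = 4)
r(Z) = 5/4 (r(Z) = -⅛*(-10) = 5/4)
(-328 + 168)*(r(-18) + R(k(d(-5, -3)))) = (-328 + 168)*(5/4 + 4) = -160*21/4 = -840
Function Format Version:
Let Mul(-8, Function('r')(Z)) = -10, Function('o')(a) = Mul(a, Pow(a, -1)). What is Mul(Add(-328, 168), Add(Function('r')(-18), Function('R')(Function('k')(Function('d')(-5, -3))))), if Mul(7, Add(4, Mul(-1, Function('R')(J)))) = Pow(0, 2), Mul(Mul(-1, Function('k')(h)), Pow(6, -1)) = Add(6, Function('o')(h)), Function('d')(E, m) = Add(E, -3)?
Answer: -840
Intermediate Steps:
Function('o')(a) = 1
Function('d')(E, m) = Add(-3, E)
Function('k')(h) = -42 (Function('k')(h) = Mul(-6, Add(6, 1)) = Mul(-6, 7) = -42)
Function('R')(J) = 4 (Function('R')(J) = Add(4, Mul(Rational(-1, 7), Pow(0, 2))) = Add(4, Mul(Rational(-1, 7), 0)) = Add(4, 0) = 4)
Function('r')(Z) = Rational(5, 4) (Function('r')(Z) = Mul(Rational(-1, 8), -10) = Rational(5, 4))
Mul(Add(-328, 168), Add(Function('r')(-18), Function('R')(Function('k')(Function('d')(-5, -3))))) = Mul(Add(-328, 168), Add(Rational(5, 4), 4)) = Mul(-160, Rational(21, 4)) = -840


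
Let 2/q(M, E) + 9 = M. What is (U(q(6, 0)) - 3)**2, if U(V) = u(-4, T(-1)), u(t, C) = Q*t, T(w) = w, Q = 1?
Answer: 49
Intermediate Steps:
q(M, E) = 2/(-9 + M)
u(t, C) = t (u(t, C) = 1*t = t)
U(V) = -4
(U(q(6, 0)) - 3)**2 = (-4 - 3)**2 = (-7)**2 = 49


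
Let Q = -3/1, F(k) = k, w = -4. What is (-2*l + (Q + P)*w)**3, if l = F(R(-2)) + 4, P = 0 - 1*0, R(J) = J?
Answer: 512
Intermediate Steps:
P = 0 (P = 0 + 0 = 0)
l = 2 (l = -2 + 4 = 2)
Q = -3 (Q = -3*1 = -3)
(-2*l + (Q + P)*w)**3 = (-2*2 + (-3 + 0)*(-4))**3 = (-4 - 3*(-4))**3 = (-4 + 12)**3 = 8**3 = 512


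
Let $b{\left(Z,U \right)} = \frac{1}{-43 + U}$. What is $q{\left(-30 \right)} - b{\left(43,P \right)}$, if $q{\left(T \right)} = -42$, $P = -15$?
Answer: $- \frac{2435}{58} \approx -41.983$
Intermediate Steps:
$q{\left(-30 \right)} - b{\left(43,P \right)} = -42 - \frac{1}{-43 - 15} = -42 - \frac{1}{-58} = -42 - - \frac{1}{58} = -42 + \frac{1}{58} = - \frac{2435}{58}$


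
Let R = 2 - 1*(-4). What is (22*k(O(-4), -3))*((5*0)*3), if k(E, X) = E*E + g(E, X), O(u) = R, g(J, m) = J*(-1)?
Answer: 0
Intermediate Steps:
g(J, m) = -J
R = 6 (R = 2 + 4 = 6)
O(u) = 6
k(E, X) = E² - E (k(E, X) = E*E - E = E² - E)
(22*k(O(-4), -3))*((5*0)*3) = (22*(6*(-1 + 6)))*((5*0)*3) = (22*(6*5))*(0*3) = (22*30)*0 = 660*0 = 0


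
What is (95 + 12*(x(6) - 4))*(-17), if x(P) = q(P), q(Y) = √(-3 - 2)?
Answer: -799 - 204*I*√5 ≈ -799.0 - 456.16*I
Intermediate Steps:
q(Y) = I*√5 (q(Y) = √(-5) = I*√5)
x(P) = I*√5
(95 + 12*(x(6) - 4))*(-17) = (95 + 12*(I*√5 - 4))*(-17) = (95 + 12*(-4 + I*√5))*(-17) = (95 + (-48 + 12*I*√5))*(-17) = (47 + 12*I*√5)*(-17) = -799 - 204*I*√5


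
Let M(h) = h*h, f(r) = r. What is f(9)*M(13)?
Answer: 1521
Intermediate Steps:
M(h) = h²
f(9)*M(13) = 9*13² = 9*169 = 1521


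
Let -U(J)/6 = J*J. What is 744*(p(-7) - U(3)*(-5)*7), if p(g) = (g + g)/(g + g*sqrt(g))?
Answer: 1488*(-945*sqrt(7) + 944*I)/(sqrt(7) - I) ≈ -1.406e+6 - 492.11*I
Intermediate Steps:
U(J) = -6*J**2 (U(J) = -6*J*J = -6*J**2)
p(g) = 2*g/(g + g**(3/2)) (p(g) = (2*g)/(g + g**(3/2)) = 2*g/(g + g**(3/2)))
744*(p(-7) - U(3)*(-5)*7) = 744*(2*(-7)/(-7 + (-7)**(3/2)) - -6*3**2*(-5)*7) = 744*(2*(-7)/(-7 - 7*I*sqrt(7)) - -6*9*(-5)*7) = 744*(-14/(-7 - 7*I*sqrt(7)) - (-54*(-5))*7) = 744*(-14/(-7 - 7*I*sqrt(7)) - 270*7) = 744*(-14/(-7 - 7*I*sqrt(7)) - 1*1890) = 744*(-14/(-7 - 7*I*sqrt(7)) - 1890) = 744*(-1890 - 14/(-7 - 7*I*sqrt(7))) = -1406160 - 10416/(-7 - 7*I*sqrt(7))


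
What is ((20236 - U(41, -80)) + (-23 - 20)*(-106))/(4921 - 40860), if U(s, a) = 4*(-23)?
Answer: -24886/35939 ≈ -0.69245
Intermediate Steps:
U(s, a) = -92
((20236 - U(41, -80)) + (-23 - 20)*(-106))/(4921 - 40860) = ((20236 - 1*(-92)) + (-23 - 20)*(-106))/(4921 - 40860) = ((20236 + 92) - 43*(-106))/(-35939) = (20328 + 4558)*(-1/35939) = 24886*(-1/35939) = -24886/35939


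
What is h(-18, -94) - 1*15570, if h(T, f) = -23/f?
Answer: -1463557/94 ≈ -15570.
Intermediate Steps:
h(-18, -94) - 1*15570 = -23/(-94) - 1*15570 = -23*(-1/94) - 15570 = 23/94 - 15570 = -1463557/94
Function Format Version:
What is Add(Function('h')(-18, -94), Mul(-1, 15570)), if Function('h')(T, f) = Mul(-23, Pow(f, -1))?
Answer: Rational(-1463557, 94) ≈ -15570.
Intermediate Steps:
Add(Function('h')(-18, -94), Mul(-1, 15570)) = Add(Mul(-23, Pow(-94, -1)), Mul(-1, 15570)) = Add(Mul(-23, Rational(-1, 94)), -15570) = Add(Rational(23, 94), -15570) = Rational(-1463557, 94)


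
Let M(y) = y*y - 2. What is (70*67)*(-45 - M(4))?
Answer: -276710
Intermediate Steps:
M(y) = -2 + y² (M(y) = y² - 2 = -2 + y²)
(70*67)*(-45 - M(4)) = (70*67)*(-45 - (-2 + 4²)) = 4690*(-45 - (-2 + 16)) = 4690*(-45 - 1*14) = 4690*(-45 - 14) = 4690*(-59) = -276710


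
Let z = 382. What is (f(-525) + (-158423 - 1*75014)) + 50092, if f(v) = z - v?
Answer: -182438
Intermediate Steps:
f(v) = 382 - v
(f(-525) + (-158423 - 1*75014)) + 50092 = ((382 - 1*(-525)) + (-158423 - 1*75014)) + 50092 = ((382 + 525) + (-158423 - 75014)) + 50092 = (907 - 233437) + 50092 = -232530 + 50092 = -182438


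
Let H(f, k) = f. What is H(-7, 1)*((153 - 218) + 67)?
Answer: -14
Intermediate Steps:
H(-7, 1)*((153 - 218) + 67) = -7*((153 - 218) + 67) = -7*(-65 + 67) = -7*2 = -14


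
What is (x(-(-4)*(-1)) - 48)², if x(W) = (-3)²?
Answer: 1521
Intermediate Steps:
x(W) = 9
(x(-(-4)*(-1)) - 48)² = (9 - 48)² = (-39)² = 1521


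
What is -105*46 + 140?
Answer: -4690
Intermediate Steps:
-105*46 + 140 = -4830 + 140 = -4690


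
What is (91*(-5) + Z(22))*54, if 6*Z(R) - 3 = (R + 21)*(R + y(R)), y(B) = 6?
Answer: -13707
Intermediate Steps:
Z(R) = ½ + (6 + R)*(21 + R)/6 (Z(R) = ½ + ((R + 21)*(R + 6))/6 = ½ + ((21 + R)*(6 + R))/6 = ½ + ((6 + R)*(21 + R))/6 = ½ + (6 + R)*(21 + R)/6)
(91*(-5) + Z(22))*54 = (91*(-5) + (43/2 + (⅙)*22² + (9/2)*22))*54 = (-455 + (43/2 + (⅙)*484 + 99))*54 = (-455 + (43/2 + 242/3 + 99))*54 = (-455 + 1207/6)*54 = -1523/6*54 = -13707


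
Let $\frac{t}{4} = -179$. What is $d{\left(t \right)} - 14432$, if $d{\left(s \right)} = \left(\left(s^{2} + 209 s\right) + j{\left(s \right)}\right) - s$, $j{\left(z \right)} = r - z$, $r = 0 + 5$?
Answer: $350017$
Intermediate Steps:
$t = -716$ ($t = 4 \left(-179\right) = -716$)
$r = 5$
$j{\left(z \right)} = 5 - z$
$d{\left(s \right)} = 5 + s^{2} + 207 s$ ($d{\left(s \right)} = \left(\left(s^{2} + 209 s\right) - \left(-5 + s\right)\right) - s = \left(5 + s^{2} + 208 s\right) - s = 5 + s^{2} + 207 s$)
$d{\left(t \right)} - 14432 = \left(5 + \left(-716\right)^{2} + 207 \left(-716\right)\right) - 14432 = \left(5 + 512656 - 148212\right) - 14432 = 364449 - 14432 = 350017$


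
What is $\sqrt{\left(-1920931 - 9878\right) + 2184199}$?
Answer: $\sqrt{253390} \approx 503.38$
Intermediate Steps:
$\sqrt{\left(-1920931 - 9878\right) + 2184199} = \sqrt{-1930809 + 2184199} = \sqrt{253390}$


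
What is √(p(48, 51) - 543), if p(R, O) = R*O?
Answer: √1905 ≈ 43.646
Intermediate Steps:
p(R, O) = O*R
√(p(48, 51) - 543) = √(51*48 - 543) = √(2448 - 543) = √1905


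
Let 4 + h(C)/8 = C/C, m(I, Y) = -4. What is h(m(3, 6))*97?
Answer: -2328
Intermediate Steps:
h(C) = -24 (h(C) = -32 + 8*(C/C) = -32 + 8*1 = -32 + 8 = -24)
h(m(3, 6))*97 = -24*97 = -2328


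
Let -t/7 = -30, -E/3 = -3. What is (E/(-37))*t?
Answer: -1890/37 ≈ -51.081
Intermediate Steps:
E = 9 (E = -3*(-3) = 9)
t = 210 (t = -7*(-30) = 210)
(E/(-37))*t = (9/(-37))*210 = -1/37*9*210 = -9/37*210 = -1890/37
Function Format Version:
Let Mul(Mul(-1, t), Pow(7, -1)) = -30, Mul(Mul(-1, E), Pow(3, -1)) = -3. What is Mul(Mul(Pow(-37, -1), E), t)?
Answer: Rational(-1890, 37) ≈ -51.081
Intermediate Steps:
E = 9 (E = Mul(-3, -3) = 9)
t = 210 (t = Mul(-7, -30) = 210)
Mul(Mul(Pow(-37, -1), E), t) = Mul(Mul(Pow(-37, -1), 9), 210) = Mul(Mul(Rational(-1, 37), 9), 210) = Mul(Rational(-9, 37), 210) = Rational(-1890, 37)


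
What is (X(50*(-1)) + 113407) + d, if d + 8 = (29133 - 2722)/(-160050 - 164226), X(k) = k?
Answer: 36756333913/324276 ≈ 1.1335e+5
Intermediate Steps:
d = -2620619/324276 (d = -8 + (29133 - 2722)/(-160050 - 164226) = -8 + 26411/(-324276) = -8 + 26411*(-1/324276) = -8 - 26411/324276 = -2620619/324276 ≈ -8.0815)
(X(50*(-1)) + 113407) + d = (50*(-1) + 113407) - 2620619/324276 = (-50 + 113407) - 2620619/324276 = 113357 - 2620619/324276 = 36756333913/324276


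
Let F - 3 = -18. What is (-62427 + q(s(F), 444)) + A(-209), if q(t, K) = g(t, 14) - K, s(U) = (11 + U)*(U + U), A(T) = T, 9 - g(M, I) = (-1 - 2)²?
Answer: -63080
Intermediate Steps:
F = -15 (F = 3 - 18 = -15)
g(M, I) = 0 (g(M, I) = 9 - (-1 - 2)² = 9 - 1*(-3)² = 9 - 1*9 = 9 - 9 = 0)
s(U) = 2*U*(11 + U) (s(U) = (11 + U)*(2*U) = 2*U*(11 + U))
q(t, K) = -K (q(t, K) = 0 - K = -K)
(-62427 + q(s(F), 444)) + A(-209) = (-62427 - 1*444) - 209 = (-62427 - 444) - 209 = -62871 - 209 = -63080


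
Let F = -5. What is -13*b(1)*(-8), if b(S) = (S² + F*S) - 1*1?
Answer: -520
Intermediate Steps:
b(S) = -1 + S² - 5*S (b(S) = (S² - 5*S) - 1*1 = (S² - 5*S) - 1 = -1 + S² - 5*S)
-13*b(1)*(-8) = -13*(-1 + 1² - 5*1)*(-8) = -13*(-1 + 1 - 5)*(-8) = -13*(-5)*(-8) = 65*(-8) = -520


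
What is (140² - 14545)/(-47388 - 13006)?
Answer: -5055/60394 ≈ -0.083700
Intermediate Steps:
(140² - 14545)/(-47388 - 13006) = (19600 - 14545)/(-60394) = 5055*(-1/60394) = -5055/60394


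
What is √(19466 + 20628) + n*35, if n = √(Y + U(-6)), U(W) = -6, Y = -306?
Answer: √40094 + 70*I*√78 ≈ 200.23 + 618.22*I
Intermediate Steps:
n = 2*I*√78 (n = √(-306 - 6) = √(-312) = 2*I*√78 ≈ 17.664*I)
√(19466 + 20628) + n*35 = √(19466 + 20628) + (2*I*√78)*35 = √40094 + 70*I*√78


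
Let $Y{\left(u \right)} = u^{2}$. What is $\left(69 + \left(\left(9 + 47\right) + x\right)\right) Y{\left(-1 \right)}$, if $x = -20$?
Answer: $105$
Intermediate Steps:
$\left(69 + \left(\left(9 + 47\right) + x\right)\right) Y{\left(-1 \right)} = \left(69 + \left(\left(9 + 47\right) - 20\right)\right) \left(-1\right)^{2} = \left(69 + \left(56 - 20\right)\right) 1 = \left(69 + 36\right) 1 = 105 \cdot 1 = 105$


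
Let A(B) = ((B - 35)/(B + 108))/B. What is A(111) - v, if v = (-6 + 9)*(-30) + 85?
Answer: 121621/24309 ≈ 5.0031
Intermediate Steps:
A(B) = (-35 + B)/(B*(108 + B)) (A(B) = ((-35 + B)/(108 + B))/B = (-35 + B)/(B*(108 + B)))
v = -5 (v = 3*(-30) + 85 = -90 + 85 = -5)
A(111) - v = (-35 + 111)/(111*(108 + 111)) - 1*(-5) = (1/111)*76/219 + 5 = (1/111)*(1/219)*76 + 5 = 76/24309 + 5 = 121621/24309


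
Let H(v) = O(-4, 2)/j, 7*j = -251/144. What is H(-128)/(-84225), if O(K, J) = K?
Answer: -1344/7046825 ≈ -0.00019072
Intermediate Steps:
j = -251/1008 (j = (-251/144)/7 = (-251*1/144)/7 = (⅐)*(-251/144) = -251/1008 ≈ -0.24901)
H(v) = 4032/251 (H(v) = -4/(-251/1008) = -4*(-1008/251) = 4032/251)
H(-128)/(-84225) = (4032/251)/(-84225) = (4032/251)*(-1/84225) = -1344/7046825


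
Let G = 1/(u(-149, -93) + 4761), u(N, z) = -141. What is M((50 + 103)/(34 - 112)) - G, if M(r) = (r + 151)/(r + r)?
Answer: -994589/26180 ≈ -37.990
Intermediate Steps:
G = 1/4620 (G = 1/(-141 + 4761) = 1/4620 ≈ 0.00021645)
M(r) = (151 + r)/(2*r) (M(r) = (151 + r)/((2*r)) = (151 + r)*(1/(2*r)) = (151 + r)/(2*r))
M((50 + 103)/(34 - 112)) - G = (151 + (50 + 103)/(34 - 112))/(2*(((50 + 103)/(34 - 112)))) - 1*1/4620 = (151 + 153/(-78))/(2*((153/(-78)))) - 1/4620 = (151 + 153*(-1/78))/(2*((153*(-1/78)))) - 1/4620 = (151 - 51/26)/(2*(-51/26)) - 1/4620 = (½)*(-26/51)*(3875/26) - 1/4620 = -3875/102 - 1/4620 = -994589/26180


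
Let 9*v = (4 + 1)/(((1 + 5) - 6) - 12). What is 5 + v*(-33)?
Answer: 235/36 ≈ 6.5278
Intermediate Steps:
v = -5/108 (v = ((4 + 1)/(((1 + 5) - 6) - 12))/9 = (5/((6 - 6) - 12))/9 = (5/(0 - 12))/9 = (5/(-12))/9 = (5*(-1/12))/9 = (1/9)*(-5/12) = -5/108 ≈ -0.046296)
5 + v*(-33) = 5 - 5/108*(-33) = 5 + 55/36 = 235/36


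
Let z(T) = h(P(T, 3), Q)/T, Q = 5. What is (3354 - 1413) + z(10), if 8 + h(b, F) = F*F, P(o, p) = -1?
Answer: 19427/10 ≈ 1942.7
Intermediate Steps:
h(b, F) = -8 + F² (h(b, F) = -8 + F*F = -8 + F²)
z(T) = 17/T (z(T) = (-8 + 5²)/T = (-8 + 25)/T = 17/T)
(3354 - 1413) + z(10) = (3354 - 1413) + 17/10 = 1941 + 17*(⅒) = 1941 + 17/10 = 19427/10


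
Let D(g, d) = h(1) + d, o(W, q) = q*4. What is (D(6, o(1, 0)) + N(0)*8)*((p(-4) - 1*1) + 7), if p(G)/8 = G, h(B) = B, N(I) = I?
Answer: -26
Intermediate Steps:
o(W, q) = 4*q
p(G) = 8*G
D(g, d) = 1 + d
(D(6, o(1, 0)) + N(0)*8)*((p(-4) - 1*1) + 7) = ((1 + 4*0) + 0*8)*((8*(-4) - 1*1) + 7) = ((1 + 0) + 0)*((-32 - 1) + 7) = (1 + 0)*(-33 + 7) = 1*(-26) = -26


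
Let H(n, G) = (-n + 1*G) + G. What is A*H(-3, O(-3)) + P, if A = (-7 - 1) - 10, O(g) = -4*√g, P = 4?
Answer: -50 + 144*I*√3 ≈ -50.0 + 249.42*I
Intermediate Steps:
H(n, G) = -n + 2*G (H(n, G) = (-n + G) + G = (G - n) + G = -n + 2*G)
A = -18 (A = -8 - 10 = -18)
A*H(-3, O(-3)) + P = -18*(-1*(-3) + 2*(-4*I*√3)) + 4 = -18*(3 + 2*(-4*I*√3)) + 4 = -18*(3 - 8*I*√3) + 4 = (-54 + 144*I*√3) + 4 = -50 + 144*I*√3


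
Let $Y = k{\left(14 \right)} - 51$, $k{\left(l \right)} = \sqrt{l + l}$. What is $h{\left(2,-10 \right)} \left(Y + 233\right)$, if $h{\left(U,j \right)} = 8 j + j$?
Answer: $-16380 - 180 \sqrt{7} \approx -16856.0$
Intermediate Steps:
$k{\left(l \right)} = \sqrt{2} \sqrt{l}$ ($k{\left(l \right)} = \sqrt{2 l} = \sqrt{2} \sqrt{l}$)
$Y = -51 + 2 \sqrt{7}$ ($Y = \sqrt{2} \sqrt{14} - 51 = 2 \sqrt{7} - 51 = -51 + 2 \sqrt{7} \approx -45.708$)
$h{\left(U,j \right)} = 9 j$
$h{\left(2,-10 \right)} \left(Y + 233\right) = 9 \left(-10\right) \left(\left(-51 + 2 \sqrt{7}\right) + 233\right) = - 90 \left(182 + 2 \sqrt{7}\right) = -16380 - 180 \sqrt{7}$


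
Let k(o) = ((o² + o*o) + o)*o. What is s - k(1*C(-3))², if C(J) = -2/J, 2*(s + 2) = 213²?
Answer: 33069517/1458 ≈ 22681.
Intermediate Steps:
s = 45365/2 (s = -2 + (½)*213² = -2 + (½)*45369 = -2 + 45369/2 = 45365/2 ≈ 22683.)
k(o) = o*(o + 2*o²) (k(o) = ((o² + o²) + o)*o = (2*o² + o)*o = (o + 2*o²)*o = o*(o + 2*o²))
s - k(1*C(-3))² = 45365/2 - ((1*(-2/(-3)))²*(1 + 2*(1*(-2/(-3)))))² = 45365/2 - ((1*(-2*(-⅓)))²*(1 + 2*(1*(-2*(-⅓)))))² = 45365/2 - ((1*(⅔))²*(1 + 2*(1*(⅔))))² = 45365/2 - ((⅔)²*(1 + 2*(⅔)))² = 45365/2 - (4*(1 + 4/3)/9)² = 45365/2 - ((4/9)*(7/3))² = 45365/2 - (28/27)² = 45365/2 - 1*784/729 = 45365/2 - 784/729 = 33069517/1458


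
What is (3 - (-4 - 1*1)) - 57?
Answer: -49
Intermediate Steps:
(3 - (-4 - 1*1)) - 57 = (3 - (-4 - 1)) - 57 = (3 - 1*(-5)) - 57 = (3 + 5) - 57 = 8 - 57 = -49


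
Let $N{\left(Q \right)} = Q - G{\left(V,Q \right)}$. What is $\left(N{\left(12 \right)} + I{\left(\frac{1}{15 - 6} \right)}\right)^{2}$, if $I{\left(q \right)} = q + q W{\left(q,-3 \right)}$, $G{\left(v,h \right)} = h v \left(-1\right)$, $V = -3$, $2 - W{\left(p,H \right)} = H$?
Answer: $\frac{4900}{9} \approx 544.44$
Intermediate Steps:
$W{\left(p,H \right)} = 2 - H$
$G{\left(v,h \right)} = - h v$
$I{\left(q \right)} = 6 q$ ($I{\left(q \right)} = q + q \left(2 - -3\right) = q + q \left(2 + 3\right) = q + q 5 = q + 5 q = 6 q$)
$N{\left(Q \right)} = - 2 Q$ ($N{\left(Q \right)} = Q - \left(-1\right) Q \left(-3\right) = Q - 3 Q = - 2 Q$)
$\left(N{\left(12 \right)} + I{\left(\frac{1}{15 - 6} \right)}\right)^{2} = \left(\left(-2\right) 12 + \frac{6}{15 - 6}\right)^{2} = \left(-24 + \frac{6}{9}\right)^{2} = \left(-24 + 6 \cdot \frac{1}{9}\right)^{2} = \left(-24 + \frac{2}{3}\right)^{2} = \left(- \frac{70}{3}\right)^{2} = \frac{4900}{9}$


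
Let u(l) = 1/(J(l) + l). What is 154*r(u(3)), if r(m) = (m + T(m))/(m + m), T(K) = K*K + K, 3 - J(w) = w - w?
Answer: 1001/6 ≈ 166.83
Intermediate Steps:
J(w) = 3 (J(w) = 3 - (w - w) = 3 - 1*0 = 3 + 0 = 3)
T(K) = K + K² (T(K) = K² + K = K + K²)
u(l) = 1/(3 + l)
r(m) = (m + m*(1 + m))/(2*m) (r(m) = (m + m*(1 + m))/(m + m) = (m + m*(1 + m))/((2*m)) = (m + m*(1 + m))*(1/(2*m)) = (m + m*(1 + m))/(2*m))
154*r(u(3)) = 154*(1 + 1/(2*(3 + 3))) = 154*(1 + (½)/6) = 154*(1 + (½)*(⅙)) = 154*(1 + 1/12) = 154*(13/12) = 1001/6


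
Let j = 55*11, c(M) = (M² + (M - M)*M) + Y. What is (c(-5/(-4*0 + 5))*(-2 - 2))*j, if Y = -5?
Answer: 9680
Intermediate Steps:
c(M) = -5 + M² (c(M) = (M² + (M - M)*M) - 5 = (M² + 0*M) - 5 = (M² + 0) - 5 = M² - 5 = -5 + M²)
j = 605
(c(-5/(-4*0 + 5))*(-2 - 2))*j = ((-5 + (-5/(-4*0 + 5))²)*(-2 - 2))*605 = ((-5 + (-5/(0 + 5))²)*(-4))*605 = ((-5 + (-5/5)²)*(-4))*605 = ((-5 + (-5*⅕)²)*(-4))*605 = ((-5 + (-1)²)*(-4))*605 = ((-5 + 1)*(-4))*605 = -4*(-4)*605 = 16*605 = 9680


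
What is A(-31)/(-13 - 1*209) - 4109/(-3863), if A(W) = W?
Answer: 1031951/857586 ≈ 1.2033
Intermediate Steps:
A(-31)/(-13 - 1*209) - 4109/(-3863) = -31/(-13 - 1*209) - 4109/(-3863) = -31/(-13 - 209) - 4109*(-1/3863) = -31/(-222) + 4109/3863 = -31*(-1/222) + 4109/3863 = 31/222 + 4109/3863 = 1031951/857586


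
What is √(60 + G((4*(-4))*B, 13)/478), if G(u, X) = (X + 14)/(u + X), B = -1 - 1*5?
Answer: √162878510994/52102 ≈ 7.7460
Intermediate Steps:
B = -6 (B = -1 - 5 = -6)
G(u, X) = (14 + X)/(X + u)
√(60 + G((4*(-4))*B, 13)/478) = √(60 + ((14 + 13)/(13 + (4*(-4))*(-6)))/478) = √(60 + (27/(13 - 16*(-6)))*(1/478)) = √(60 + (27/(13 + 96))*(1/478)) = √(60 + (27/109)*(1/478)) = √(60 + 27/52102) = √(3126147/52102) = √162878510994/52102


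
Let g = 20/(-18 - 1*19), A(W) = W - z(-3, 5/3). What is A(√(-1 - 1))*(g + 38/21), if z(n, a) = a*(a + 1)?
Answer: -39440/6993 + 986*I*√2/777 ≈ -5.6399 + 1.7946*I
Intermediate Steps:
z(n, a) = a*(1 + a)
A(W) = -40/9 + W (A(W) = W - 5/3*(1 + 5/3) = W - 5*(⅓)*(1 + 5*(⅓)) = W - 5*(1 + 5/3)/3 = W - 5*8/(3*3) = W - 1*40/9 = W - 40/9 = -40/9 + W)
g = -20/37 (g = 20/(-18 - 19) = 20/(-37) = 20*(-1/37) = -20/37 ≈ -0.54054)
A(√(-1 - 1))*(g + 38/21) = (-40/9 + √(-1 - 1))*(-20/37 + 38/21) = (-40/9 + √(-2))*(-20/37 + 38*(1/21)) = (-40/9 + I*√2)*(-20/37 + 38/21) = (-40/9 + I*√2)*(986/777) = -39440/6993 + 986*I*√2/777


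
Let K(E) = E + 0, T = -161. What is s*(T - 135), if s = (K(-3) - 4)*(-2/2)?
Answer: -2072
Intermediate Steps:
K(E) = E
s = 7 (s = (-3 - 4)*(-2/2) = -(-14)/2 = -7*(-1) = 7)
s*(T - 135) = 7*(-161 - 135) = 7*(-296) = -2072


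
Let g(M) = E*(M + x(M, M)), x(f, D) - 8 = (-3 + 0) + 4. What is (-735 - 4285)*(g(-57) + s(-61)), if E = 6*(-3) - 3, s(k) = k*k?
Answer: -23739580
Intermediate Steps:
s(k) = k²
E = -21 (E = -18 - 3 = -21)
x(f, D) = 9 (x(f, D) = 8 + ((-3 + 0) + 4) = 8 + (-3 + 4) = 8 + 1 = 9)
g(M) = -189 - 21*M (g(M) = -21*(M + 9) = -21*(9 + M) = -189 - 21*M)
(-735 - 4285)*(g(-57) + s(-61)) = (-735 - 4285)*((-189 - 21*(-57)) + (-61)²) = -5020*((-189 + 1197) + 3721) = -5020*(1008 + 3721) = -5020*4729 = -23739580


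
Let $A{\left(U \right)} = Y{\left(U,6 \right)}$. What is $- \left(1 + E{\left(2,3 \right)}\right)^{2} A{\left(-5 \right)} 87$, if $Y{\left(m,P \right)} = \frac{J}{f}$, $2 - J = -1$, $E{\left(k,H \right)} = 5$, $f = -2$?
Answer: $4698$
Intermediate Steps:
$J = 3$ ($J = 2 - -1 = 2 + 1 = 3$)
$Y{\left(m,P \right)} = - \frac{3}{2}$ ($Y{\left(m,P \right)} = \frac{3}{-2} = 3 \left(- \frac{1}{2}\right) = - \frac{3}{2}$)
$A{\left(U \right)} = - \frac{3}{2}$
$- \left(1 + E{\left(2,3 \right)}\right)^{2} A{\left(-5 \right)} 87 = - \left(1 + 5\right)^{2} \left(- \frac{3}{2}\right) 87 = - 6^{2} \left(- \frac{3}{2}\right) 87 = - 36 \left(- \frac{3}{2}\right) 87 = - \left(-54\right) 87 = \left(-1\right) \left(-4698\right) = 4698$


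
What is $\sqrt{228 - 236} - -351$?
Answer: $351 + 2 i \sqrt{2} \approx 351.0 + 2.8284 i$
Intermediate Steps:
$\sqrt{228 - 236} - -351 = \sqrt{-8} + 351 = 2 i \sqrt{2} + 351 = 351 + 2 i \sqrt{2}$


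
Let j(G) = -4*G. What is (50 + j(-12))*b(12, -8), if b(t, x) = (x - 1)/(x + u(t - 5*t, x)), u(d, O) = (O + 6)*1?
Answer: 441/5 ≈ 88.200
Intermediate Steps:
u(d, O) = 6 + O (u(d, O) = (6 + O)*1 = 6 + O)
b(t, x) = (-1 + x)/(6 + 2*x) (b(t, x) = (x - 1)/(x + (6 + x)) = (-1 + x)/(6 + 2*x))
(50 + j(-12))*b(12, -8) = (50 - 4*(-12))*((-1 - 8)/(2*(3 - 8))) = (50 + 48)*((½)*(-9)/(-5)) = 98*((½)*(-⅕)*(-9)) = 98*(9/10) = 441/5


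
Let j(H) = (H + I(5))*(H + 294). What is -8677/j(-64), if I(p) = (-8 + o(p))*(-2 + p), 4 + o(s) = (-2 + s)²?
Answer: 8677/16790 ≈ 0.51680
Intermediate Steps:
o(s) = -4 + (-2 + s)²
I(p) = (-8 + p*(-4 + p))*(-2 + p)
j(H) = (-9 + H)*(294 + H) (j(H) = (H + (16 + 5³ - 6*5²))*(H + 294) = (H + (16 + 125 - 6*25))*(294 + H) = (H + (16 + 125 - 150))*(294 + H) = (H - 9)*(294 + H) = (-9 + H)*(294 + H))
-8677/j(-64) = -8677/(-2646 + (-64)² + 285*(-64)) = -8677/(-2646 + 4096 - 18240) = -8677/(-16790) = -8677*(-1/16790) = 8677/16790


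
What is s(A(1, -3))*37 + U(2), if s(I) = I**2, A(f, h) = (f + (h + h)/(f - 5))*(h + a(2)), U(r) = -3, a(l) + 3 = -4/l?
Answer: 14797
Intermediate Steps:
a(l) = -3 - 4/l
A(f, h) = (-5 + h)*(f + 2*h/(-5 + f)) (A(f, h) = (f + (h + h)/(f - 5))*(h + (-3 - 4/2)) = (f + (2*h)/(-5 + f))*(h + (-3 - 4*1/2)) = (f + 2*h/(-5 + f))*(h + (-3 - 2)) = (f + 2*h/(-5 + f))*(h - 5) = (f + 2*h/(-5 + f))*(-5 + h) = (-5 + h)*(f + 2*h/(-5 + f)))
s(A(1, -3))*37 + U(2) = ((-10*(-3) - 5*1**2 + 2*(-3)**2 + 25*1 - 3*1**2 - 5*1*(-3))/(-5 + 1))**2*37 - 3 = ((30 - 5*1 + 2*9 + 25 - 3*1 + 15)/(-4))**2*37 - 3 = (-(30 - 5 + 18 + 25 - 3 + 15)/4)**2*37 - 3 = (-1/4*80)**2*37 - 3 = (-20)**2*37 - 3 = 400*37 - 3 = 14800 - 3 = 14797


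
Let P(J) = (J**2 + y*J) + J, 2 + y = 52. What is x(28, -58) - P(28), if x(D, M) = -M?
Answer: -2154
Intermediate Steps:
y = 50 (y = -2 + 52 = 50)
P(J) = J**2 + 51*J (P(J) = (J**2 + 50*J) + J = J**2 + 51*J)
x(28, -58) - P(28) = -1*(-58) - 28*(51 + 28) = 58 - 28*79 = 58 - 1*2212 = 58 - 2212 = -2154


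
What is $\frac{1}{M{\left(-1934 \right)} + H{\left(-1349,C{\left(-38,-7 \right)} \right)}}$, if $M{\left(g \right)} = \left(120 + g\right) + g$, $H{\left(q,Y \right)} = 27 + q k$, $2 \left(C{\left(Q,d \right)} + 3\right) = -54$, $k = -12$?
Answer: $\frac{1}{12467} \approx 8.0212 \cdot 10^{-5}$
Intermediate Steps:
$C{\left(Q,d \right)} = -30$ ($C{\left(Q,d \right)} = -3 + \frac{1}{2} \left(-54\right) = -3 - 27 = -30$)
$H{\left(q,Y \right)} = 27 - 12 q$ ($H{\left(q,Y \right)} = 27 + q \left(-12\right) = 27 - 12 q$)
$M{\left(g \right)} = 120 + 2 g$
$\frac{1}{M{\left(-1934 \right)} + H{\left(-1349,C{\left(-38,-7 \right)} \right)}} = \frac{1}{\left(120 + 2 \left(-1934\right)\right) + \left(27 - -16188\right)} = \frac{1}{\left(120 - 3868\right) + \left(27 + 16188\right)} = \frac{1}{-3748 + 16215} = \frac{1}{12467}$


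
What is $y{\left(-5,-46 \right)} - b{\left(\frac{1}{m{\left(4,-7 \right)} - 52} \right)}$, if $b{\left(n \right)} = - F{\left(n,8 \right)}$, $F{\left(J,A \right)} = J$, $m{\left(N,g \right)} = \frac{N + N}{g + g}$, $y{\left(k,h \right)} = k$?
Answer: $- \frac{1847}{368} \approx -5.019$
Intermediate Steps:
$m{\left(N,g \right)} = \frac{N}{g}$ ($m{\left(N,g \right)} = \frac{2 N}{2 g} = 2 N \frac{1}{2 g} = \frac{N}{g}$)
$b{\left(n \right)} = - n$
$y{\left(-5,-46 \right)} - b{\left(\frac{1}{m{\left(4,-7 \right)} - 52} \right)} = -5 - - \frac{1}{\frac{4}{-7} - 52} = -5 - - \frac{1}{4 \left(- \frac{1}{7}\right) - 52} = -5 - - \frac{1}{- \frac{4}{7} - 52} = -5 - - \frac{1}{- \frac{368}{7}} = -5 - \left(-1\right) \left(- \frac{7}{368}\right) = -5 - \frac{7}{368} = - \frac{1847}{368}$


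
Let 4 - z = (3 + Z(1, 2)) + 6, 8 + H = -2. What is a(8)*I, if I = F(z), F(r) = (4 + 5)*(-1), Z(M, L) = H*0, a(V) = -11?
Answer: 99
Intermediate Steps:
H = -10 (H = -8 - 2 = -10)
Z(M, L) = 0 (Z(M, L) = -10*0 = 0)
z = -5 (z = 4 - ((3 + 0) + 6) = 4 - (3 + 6) = 4 - 1*9 = 4 - 9 = -5)
F(r) = -9 (F(r) = 9*(-1) = -9)
I = -9
a(8)*I = -11*(-9) = 99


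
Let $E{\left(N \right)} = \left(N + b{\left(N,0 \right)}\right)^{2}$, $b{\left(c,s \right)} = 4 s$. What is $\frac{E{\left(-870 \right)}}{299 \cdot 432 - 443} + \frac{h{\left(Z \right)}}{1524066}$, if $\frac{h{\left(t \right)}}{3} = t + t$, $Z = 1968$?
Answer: $\frac{405293172}{68836981} \approx 5.8877$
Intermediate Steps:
$h{\left(t \right)} = 6 t$ ($h{\left(t \right)} = 3 \left(t + t\right) = 3 \cdot 2 t = 6 t$)
$E{\left(N \right)} = N^{2}$ ($E{\left(N \right)} = \left(N + 4 \cdot 0\right)^{2} = \left(N + 0\right)^{2} = N^{2}$)
$\frac{E{\left(-870 \right)}}{299 \cdot 432 - 443} + \frac{h{\left(Z \right)}}{1524066} = \frac{\left(-870\right)^{2}}{299 \cdot 432 - 443} + \frac{6 \cdot 1968}{1524066} = \frac{756900}{129168 - 443} + 11808 \cdot \frac{1}{1524066} = \frac{756900}{128725} + \frac{1968}{254011} = 756900 \cdot \frac{1}{128725} + \frac{1968}{254011} = \frac{30276}{5149} + \frac{1968}{254011} = \frac{405293172}{68836981}$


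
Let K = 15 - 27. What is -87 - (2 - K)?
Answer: -101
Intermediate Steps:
K = -12
-87 - (2 - K) = -87 - (2 - 1*(-12)) = -87 - (2 + 12) = -87 - 1*14 = -87 - 14 = -101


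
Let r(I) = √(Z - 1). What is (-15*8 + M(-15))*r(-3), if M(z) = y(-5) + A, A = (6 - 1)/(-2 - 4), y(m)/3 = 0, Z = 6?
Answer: -725*√5/6 ≈ -270.19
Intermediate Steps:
y(m) = 0 (y(m) = 3*0 = 0)
A = -⅚ (A = 5/(-6) = 5*(-⅙) = -⅚ ≈ -0.83333)
M(z) = -⅚ (M(z) = 0 - ⅚ = -⅚)
r(I) = √5 (r(I) = √(6 - 1) = √5)
(-15*8 + M(-15))*r(-3) = (-15*8 - ⅚)*√5 = (-120 - ⅚)*√5 = -725*√5/6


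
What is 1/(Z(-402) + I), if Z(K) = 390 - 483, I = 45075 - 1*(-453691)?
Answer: 1/498673 ≈ 2.0053e-6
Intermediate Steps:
I = 498766 (I = 45075 + 453691 = 498766)
Z(K) = -93
1/(Z(-402) + I) = 1/(-93 + 498766) = 1/498673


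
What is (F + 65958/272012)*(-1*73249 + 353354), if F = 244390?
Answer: 9310281055948495/136006 ≈ 6.8455e+10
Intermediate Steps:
(F + 65958/272012)*(-1*73249 + 353354) = (244390 + 65958/272012)*(-1*73249 + 353354) = (244390 + 65958*(1/272012))*(-73249 + 353354) = (244390 + 32979/136006)*280105 = (33238539319/136006)*280105 = 9310281055948495/136006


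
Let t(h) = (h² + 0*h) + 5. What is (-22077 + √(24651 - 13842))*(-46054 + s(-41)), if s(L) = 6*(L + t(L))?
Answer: 798834168 - 108552*√1201 ≈ 7.9507e+8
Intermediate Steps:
t(h) = 5 + h² (t(h) = (h² + 0) + 5 = h² + 5 = 5 + h²)
s(L) = 30 + 6*L + 6*L² (s(L) = 6*(L + (5 + L²)) = 6*(5 + L + L²) = 30 + 6*L + 6*L²)
(-22077 + √(24651 - 13842))*(-46054 + s(-41)) = (-22077 + √(24651 - 13842))*(-46054 + (30 + 6*(-41) + 6*(-41)²)) = (-22077 + √10809)*(-46054 + (30 - 246 + 6*1681)) = (-22077 + 3*√1201)*(-46054 + (30 - 246 + 10086)) = (-22077 + 3*√1201)*(-46054 + 9870) = (-22077 + 3*√1201)*(-36184) = 798834168 - 108552*√1201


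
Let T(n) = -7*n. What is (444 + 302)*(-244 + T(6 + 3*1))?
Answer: -229022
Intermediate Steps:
(444 + 302)*(-244 + T(6 + 3*1)) = (444 + 302)*(-244 - 7*(6 + 3*1)) = 746*(-244 - 7*(6 + 3)) = 746*(-244 - 7*9) = 746*(-244 - 63) = 746*(-307) = -229022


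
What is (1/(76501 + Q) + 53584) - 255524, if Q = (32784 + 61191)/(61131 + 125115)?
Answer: -959087052167498/4749366407 ≈ -2.0194e+5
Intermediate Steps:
Q = 31325/62082 (Q = 93975/186246 = 93975*(1/186246) = 31325/62082 ≈ 0.50457)
(1/(76501 + Q) + 53584) - 255524 = (1/(76501 + 31325/62082) + 53584) - 255524 = (1/(4749366407/62082) + 53584) - 255524 = (62082/4749366407 + 53584) - 255524 = 254490049614770/4749366407 - 255524 = -959087052167498/4749366407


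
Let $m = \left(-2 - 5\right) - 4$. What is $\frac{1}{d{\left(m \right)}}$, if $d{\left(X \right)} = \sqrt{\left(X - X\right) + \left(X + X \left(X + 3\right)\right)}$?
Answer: $\frac{\sqrt{77}}{77} \approx 0.11396$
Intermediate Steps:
$m = -11$ ($m = -7 - 4 = -11$)
$d{\left(X \right)} = \sqrt{X + X \left(3 + X\right)}$ ($d{\left(X \right)} = \sqrt{0 + \left(X + X \left(3 + X\right)\right)} = \sqrt{X + X \left(3 + X\right)}$)
$\frac{1}{d{\left(m \right)}} = \frac{1}{\sqrt{- 11 \left(4 - 11\right)}} = \frac{1}{\sqrt{\left(-11\right) \left(-7\right)}} = \frac{1}{\sqrt{77}} = \frac{\sqrt{77}}{77}$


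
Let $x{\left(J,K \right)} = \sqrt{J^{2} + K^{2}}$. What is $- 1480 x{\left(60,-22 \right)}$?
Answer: $- 2960 \sqrt{1021} \approx -94581.0$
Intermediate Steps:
$- 1480 x{\left(60,-22 \right)} = - 1480 \sqrt{60^{2} + \left(-22\right)^{2}} = - 1480 \sqrt{3600 + 484} = - 1480 \sqrt{4084} = - 1480 \cdot 2 \sqrt{1021} = - 2960 \sqrt{1021}$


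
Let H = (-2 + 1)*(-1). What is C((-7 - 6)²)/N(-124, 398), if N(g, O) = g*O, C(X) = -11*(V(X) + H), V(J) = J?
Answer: 935/24676 ≈ 0.037891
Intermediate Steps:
H = 1 (H = -1*(-1) = 1)
C(X) = -11 - 11*X (C(X) = -11*(X + 1) = -11*(1 + X) = -11 - 11*X)
N(g, O) = O*g
C((-7 - 6)²)/N(-124, 398) = (-11 - 11*(-7 - 6)²)/((398*(-124))) = (-11 - 11*(-13)²)/(-49352) = (-11 - 11*169)*(-1/49352) = (-11 - 1859)*(-1/49352) = -1870*(-1/49352) = 935/24676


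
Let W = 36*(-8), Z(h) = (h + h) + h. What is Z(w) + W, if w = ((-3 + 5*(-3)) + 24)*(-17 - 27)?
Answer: -1080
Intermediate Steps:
w = -264 (w = ((-3 - 15) + 24)*(-44) = (-18 + 24)*(-44) = 6*(-44) = -264)
Z(h) = 3*h (Z(h) = 2*h + h = 3*h)
W = -288
Z(w) + W = 3*(-264) - 288 = -792 - 288 = -1080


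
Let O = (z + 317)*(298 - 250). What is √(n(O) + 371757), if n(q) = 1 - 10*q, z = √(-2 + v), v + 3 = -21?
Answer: √(219598 - 480*I*√26) ≈ 468.62 - 2.611*I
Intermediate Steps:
v = -24 (v = -3 - 21 = -24)
z = I*√26 (z = √(-2 - 24) = √(-26) = I*√26 ≈ 5.099*I)
O = 15216 + 48*I*√26 (O = (I*√26 + 317)*(298 - 250) = (317 + I*√26)*48 = 15216 + 48*I*√26 ≈ 15216.0 + 244.75*I)
√(n(O) + 371757) = √((1 - 10*(15216 + 48*I*√26)) + 371757) = √((1 + (-152160 - 480*I*√26)) + 371757) = √((-152159 - 480*I*√26) + 371757) = √(219598 - 480*I*√26)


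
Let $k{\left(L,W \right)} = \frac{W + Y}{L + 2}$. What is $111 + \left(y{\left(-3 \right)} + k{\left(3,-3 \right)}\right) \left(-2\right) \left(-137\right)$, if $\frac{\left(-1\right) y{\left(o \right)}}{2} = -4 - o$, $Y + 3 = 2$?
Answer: $\frac{2199}{5} \approx 439.8$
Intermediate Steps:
$Y = -1$ ($Y = -3 + 2 = -1$)
$k{\left(L,W \right)} = \frac{-1 + W}{2 + L}$ ($k{\left(L,W \right)} = \frac{W - 1}{L + 2} = \frac{-1 + W}{2 + L}$)
$y{\left(o \right)} = 8 + 2 o$ ($y{\left(o \right)} = - 2 \left(-4 - o\right) = 8 + 2 o$)
$111 + \left(y{\left(-3 \right)} + k{\left(3,-3 \right)}\right) \left(-2\right) \left(-137\right) = 111 + \left(\left(8 + 2 \left(-3\right)\right) + \frac{-1 - 3}{2 + 3}\right) \left(-2\right) \left(-137\right) = 111 + \left(\left(8 - 6\right) + \frac{1}{5} \left(-4\right)\right) \left(-2\right) \left(-137\right) = 111 + \left(2 + \frac{1}{5} \left(-4\right)\right) \left(-2\right) \left(-137\right) = 111 + \left(2 - \frac{4}{5}\right) \left(-2\right) \left(-137\right) = 111 + \frac{6}{5} \left(-2\right) \left(-137\right) = 111 - - \frac{1644}{5} = 111 + \frac{1644}{5} = \frac{2199}{5}$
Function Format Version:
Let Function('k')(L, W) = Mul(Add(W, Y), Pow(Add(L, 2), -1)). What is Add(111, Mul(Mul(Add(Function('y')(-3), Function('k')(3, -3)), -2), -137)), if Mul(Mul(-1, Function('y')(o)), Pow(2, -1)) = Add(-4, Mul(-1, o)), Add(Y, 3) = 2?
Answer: Rational(2199, 5) ≈ 439.80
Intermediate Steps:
Y = -1 (Y = Add(-3, 2) = -1)
Function('k')(L, W) = Mul(Pow(Add(2, L), -1), Add(-1, W)) (Function('k')(L, W) = Mul(Add(W, -1), Pow(Add(L, 2), -1)) = Mul(Add(-1, W), Pow(Add(2, L), -1)) = Mul(Pow(Add(2, L), -1), Add(-1, W)))
Function('y')(o) = Add(8, Mul(2, o)) (Function('y')(o) = Mul(-2, Add(-4, Mul(-1, o))) = Add(8, Mul(2, o)))
Add(111, Mul(Mul(Add(Function('y')(-3), Function('k')(3, -3)), -2), -137)) = Add(111, Mul(Mul(Add(Add(8, Mul(2, -3)), Mul(Pow(Add(2, 3), -1), Add(-1, -3))), -2), -137)) = Add(111, Mul(Mul(Add(Add(8, -6), Mul(Pow(5, -1), -4)), -2), -137)) = Add(111, Mul(Mul(Add(2, Mul(Rational(1, 5), -4)), -2), -137)) = Add(111, Mul(Mul(Add(2, Rational(-4, 5)), -2), -137)) = Add(111, Mul(Mul(Rational(6, 5), -2), -137)) = Add(111, Mul(Rational(-12, 5), -137)) = Add(111, Rational(1644, 5)) = Rational(2199, 5)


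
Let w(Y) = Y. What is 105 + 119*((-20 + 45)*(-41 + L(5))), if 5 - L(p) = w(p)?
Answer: -121870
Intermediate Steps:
L(p) = 5 - p
105 + 119*((-20 + 45)*(-41 + L(5))) = 105 + 119*((-20 + 45)*(-41 + (5 - 1*5))) = 105 + 119*(25*(-41 + (5 - 5))) = 105 + 119*(25*(-41 + 0)) = 105 + 119*(25*(-41)) = 105 + 119*(-1025) = 105 - 121975 = -121870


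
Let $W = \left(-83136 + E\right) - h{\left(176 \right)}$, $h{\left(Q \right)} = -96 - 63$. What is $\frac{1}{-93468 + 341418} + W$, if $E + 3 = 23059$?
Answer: $- \frac{14857411949}{247950} \approx -59921.0$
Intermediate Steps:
$E = 23056$ ($E = -3 + 23059 = 23056$)
$h{\left(Q \right)} = -159$ ($h{\left(Q \right)} = -96 - 63 = -159$)
$W = -59921$ ($W = \left(-83136 + 23056\right) - -159 = -60080 + 159 = -59921$)
$\frac{1}{-93468 + 341418} + W = \frac{1}{-93468 + 341418} - 59921 = \frac{1}{247950} - 59921 = - \frac{14857411949}{247950}$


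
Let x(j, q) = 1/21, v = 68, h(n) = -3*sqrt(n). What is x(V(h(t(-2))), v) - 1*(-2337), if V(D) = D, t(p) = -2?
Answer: 49078/21 ≈ 2337.0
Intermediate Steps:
x(j, q) = 1/21
x(V(h(t(-2))), v) - 1*(-2337) = 1/21 - 1*(-2337) = 1/21 + 2337 = 49078/21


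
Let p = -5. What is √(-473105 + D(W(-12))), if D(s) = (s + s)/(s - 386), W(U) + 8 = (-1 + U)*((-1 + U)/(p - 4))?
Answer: 3*I*√725491862555/3715 ≈ 687.83*I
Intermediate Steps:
W(U) = -8 + (-1 + U)*(⅑ - U/9) (W(U) = -8 + (-1 + U)*((-1 + U)/(-5 - 4)) = -8 + (-1 + U)*((-1 + U)/(-9)) = -8 + (-1 + U)*((-1 + U)*(-⅑)) = -8 + (-1 + U)*(⅑ - U/9))
D(s) = 2*s/(-386 + s) (D(s) = (2*s)/(-386 + s) = 2*s/(-386 + s))
√(-473105 + D(W(-12))) = √(-473105 + 2*(-8 - (-1 - 12)²/9)/(-386 + (-8 - (-1 - 12)²/9))) = √(-473105 + 2*(-8 - ⅑*(-13)²)/(-386 + (-8 - ⅑*(-13)²))) = √(-473105 + 2*(-8 - ⅑*169)/(-386 + (-8 - ⅑*169))) = √(-473105 + 2*(-8 - 169/9)/(-386 + (-8 - 169/9))) = √(-473105 + 2*(-241/9)/(-386 - 241/9)) = √(-473105 + 2*(-241/9)/(-3715/9)) = √(-473105 + 2*(-241/9)*(-9/3715)) = √(-473105 + 482/3715) = √(-1757584593/3715) = 3*I*√725491862555/3715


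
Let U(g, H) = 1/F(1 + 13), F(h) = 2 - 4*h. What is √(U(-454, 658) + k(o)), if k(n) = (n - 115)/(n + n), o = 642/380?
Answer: I*√31115814/963 ≈ 5.7925*I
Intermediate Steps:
o = 321/190 (o = 642*(1/380) = 321/190 ≈ 1.6895)
k(n) = (-115 + n)/(2*n) (k(n) = (-115 + n)/((2*n)) = (-115 + n)*(1/(2*n)) = (-115 + n)/(2*n))
U(g, H) = -1/54 (U(g, H) = 1/(2 - 4*(1 + 13)) = 1/(2 - 4*14) = 1/(2 - 56) = 1/(-54) = -1/54)
√(U(-454, 658) + k(o)) = √(-1/54 + (-115 + 321/190)/(2*(321/190))) = √(-1/54 + (½)*(190/321)*(-21529/190)) = √(-1/54 - 21529/642) = √(-96934/2889) = I*√31115814/963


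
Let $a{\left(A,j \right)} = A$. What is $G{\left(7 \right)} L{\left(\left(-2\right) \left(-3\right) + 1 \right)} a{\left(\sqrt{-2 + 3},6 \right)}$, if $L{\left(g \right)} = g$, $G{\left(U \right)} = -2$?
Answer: $-14$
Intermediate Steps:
$G{\left(7 \right)} L{\left(\left(-2\right) \left(-3\right) + 1 \right)} a{\left(\sqrt{-2 + 3},6 \right)} = - 2 \left(\left(-2\right) \left(-3\right) + 1\right) \sqrt{-2 + 3} = - 2 \left(6 + 1\right) \sqrt{1} = \left(-2\right) 7 \cdot 1 = \left(-14\right) 1 = -14$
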